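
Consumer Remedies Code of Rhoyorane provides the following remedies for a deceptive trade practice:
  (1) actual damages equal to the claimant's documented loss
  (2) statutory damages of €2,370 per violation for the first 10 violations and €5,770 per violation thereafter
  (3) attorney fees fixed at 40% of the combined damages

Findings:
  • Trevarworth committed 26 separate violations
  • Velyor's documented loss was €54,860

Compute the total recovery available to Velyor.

First 10 violations: 10 × €2,370 = €23,700
Remaining violations: (26 − 10) × €5,770 = €92,320
Statutory damages: €23,700 + €92,320 = €116,020
Combined damages: €54,860 + €116,020 = €170,880
Attorney fees: 40% of €170,880 = €68,352
Total recovery: €170,880 + €68,352 = €239,232

€239,232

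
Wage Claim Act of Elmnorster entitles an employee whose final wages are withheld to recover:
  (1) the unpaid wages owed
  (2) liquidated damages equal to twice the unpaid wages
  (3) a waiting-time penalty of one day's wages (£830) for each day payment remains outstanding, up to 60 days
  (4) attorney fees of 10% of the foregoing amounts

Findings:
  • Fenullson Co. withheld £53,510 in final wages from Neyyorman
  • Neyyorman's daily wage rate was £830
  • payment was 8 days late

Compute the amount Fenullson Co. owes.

£183,887

Doubled: 2 × £53,510 = £107,020
Penalty days: min(8, 60) = 8
Waiting-time penalty: 8 × £830 = £6,640
Subtotal: £53,510 + £107,020 + £6,640 = £167,170
Attorney fees: 10% of £167,170 = £16,717
Total award: £167,170 + £16,717 = £183,887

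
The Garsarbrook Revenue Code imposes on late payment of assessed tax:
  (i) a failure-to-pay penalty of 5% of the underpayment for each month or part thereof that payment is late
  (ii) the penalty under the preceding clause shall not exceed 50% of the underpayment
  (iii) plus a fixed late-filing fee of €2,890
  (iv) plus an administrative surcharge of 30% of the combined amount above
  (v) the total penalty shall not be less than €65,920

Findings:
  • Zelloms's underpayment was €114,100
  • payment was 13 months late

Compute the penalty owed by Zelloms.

Accrued rate: 5% × 13 = 65%, capped at 50% → 50%
Failure-to-pay penalty: 50% of €114,100 = €57,050
Penalty before surcharge: €57,050 + €2,890 = €59,940
Administrative surcharge: 30% of €59,940 = €17,982
Total penalty: €59,940 + €17,982 = €77,922
Minimum €65,920: €77,922 meets the minimum, no increase.

€77,922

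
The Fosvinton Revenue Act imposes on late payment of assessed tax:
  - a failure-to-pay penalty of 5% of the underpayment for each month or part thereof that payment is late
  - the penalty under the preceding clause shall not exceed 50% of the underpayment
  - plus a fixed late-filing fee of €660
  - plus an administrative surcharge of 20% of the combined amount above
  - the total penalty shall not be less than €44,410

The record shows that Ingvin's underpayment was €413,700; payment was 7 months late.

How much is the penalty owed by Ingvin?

€174,546

Accrued rate: 5% × 7 = 35%, capped at 50% → 35%
Failure-to-pay penalty: 35% of €413,700 = €144,795
Penalty before surcharge: €144,795 + €660 = €145,455
Administrative surcharge: 20% of €145,455 = €29,091
Total penalty: €145,455 + €29,091 = €174,546
Minimum €44,410: €174,546 meets the minimum, no increase.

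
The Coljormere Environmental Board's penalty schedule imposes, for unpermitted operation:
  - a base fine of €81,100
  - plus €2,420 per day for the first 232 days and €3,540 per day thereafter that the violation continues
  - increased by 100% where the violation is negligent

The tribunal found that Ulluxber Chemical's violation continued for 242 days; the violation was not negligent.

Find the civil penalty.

€677,940

First 232 days: 232 × €2,420 = €561,440
Remaining days: (242 − 232) × €3,540 = €35,400
Per-day component: €561,440 + €35,400 = €596,840
Base plus per-day: €81,100 + €596,840 = €677,940
The violation was not negligent: no 100% increase.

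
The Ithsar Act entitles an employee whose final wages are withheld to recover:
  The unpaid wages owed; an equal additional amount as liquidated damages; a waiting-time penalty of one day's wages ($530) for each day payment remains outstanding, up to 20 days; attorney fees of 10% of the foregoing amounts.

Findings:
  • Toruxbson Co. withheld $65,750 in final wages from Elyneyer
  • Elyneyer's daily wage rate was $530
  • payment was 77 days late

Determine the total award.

Total award: $156,310

Liquidated damages (equal amount): $65,750
Penalty days: min(77, 20) = 20
Waiting-time penalty: 20 × $530 = $10,600
Subtotal: $65,750 + $65,750 + $10,600 = $142,100
Attorney fees: 10% of $142,100 = $14,210
Total award: $142,100 + $14,210 = $156,310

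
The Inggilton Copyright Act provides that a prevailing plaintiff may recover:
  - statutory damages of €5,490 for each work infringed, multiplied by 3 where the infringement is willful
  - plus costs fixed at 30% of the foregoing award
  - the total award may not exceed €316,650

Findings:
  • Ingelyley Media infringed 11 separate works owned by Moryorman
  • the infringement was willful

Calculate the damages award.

Statutory damages: 11 × €5,490 = €60,390
Trebled: 3 × €60,390 = €181,170
Costs: 30% of €181,170 = €54,351
Award plus costs: €181,170 + €54,351 = €235,521
Cap at €316,650: €235,521 is within the cap, no reduction.

€235,521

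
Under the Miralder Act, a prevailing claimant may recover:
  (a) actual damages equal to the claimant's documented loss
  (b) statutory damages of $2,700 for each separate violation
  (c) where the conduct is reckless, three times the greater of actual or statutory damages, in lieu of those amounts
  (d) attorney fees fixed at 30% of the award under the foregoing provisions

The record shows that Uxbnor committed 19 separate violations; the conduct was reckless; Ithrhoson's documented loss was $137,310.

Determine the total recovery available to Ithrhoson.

Total recovery: $535,509

Statutory damages: 19 × $2,700 = $51,300
Greater of actual damages ($137,310) or statutory damages ($51,300): $137,310
Trebled: 3 × $137,310 = $411,930
Attorney fees: 30% of $411,930 = $123,579
Total recovery: $411,930 + $123,579 = $535,509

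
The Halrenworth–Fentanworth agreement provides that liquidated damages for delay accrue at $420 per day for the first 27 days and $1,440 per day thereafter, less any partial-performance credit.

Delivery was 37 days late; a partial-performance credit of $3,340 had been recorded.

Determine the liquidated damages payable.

$22,400

First 27 days: 27 × $420 = $11,340
Remaining days: (37 − 27) × $1,440 = $14,400
Accrued per-day damages: $11,340 + $14,400 = $25,740
Less partial-performance credit: $25,740 − $3,340 = $22,400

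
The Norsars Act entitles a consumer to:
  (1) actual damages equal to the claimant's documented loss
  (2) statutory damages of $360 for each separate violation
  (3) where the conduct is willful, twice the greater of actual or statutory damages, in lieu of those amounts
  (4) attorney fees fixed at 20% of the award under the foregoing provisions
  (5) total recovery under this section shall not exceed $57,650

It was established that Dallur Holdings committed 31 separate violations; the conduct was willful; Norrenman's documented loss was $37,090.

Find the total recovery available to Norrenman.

$57,650

Statutory damages: 31 × $360 = $11,160
Greater of actual damages ($37,090) or statutory damages ($11,160): $37,090
Doubled: 2 × $37,090 = $74,180
Attorney fees: 20% of $74,180 = $14,836
Total before cap: $74,180 + $14,836 = $89,016
Cap at $57,650: $89,016 exceeds the cap → $57,650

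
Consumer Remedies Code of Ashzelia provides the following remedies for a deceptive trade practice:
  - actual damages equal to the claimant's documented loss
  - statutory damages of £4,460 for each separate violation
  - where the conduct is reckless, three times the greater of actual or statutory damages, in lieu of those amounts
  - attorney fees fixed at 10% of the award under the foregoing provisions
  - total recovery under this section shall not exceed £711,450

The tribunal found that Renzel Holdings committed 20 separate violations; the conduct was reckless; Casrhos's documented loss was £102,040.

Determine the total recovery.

Statutory damages: 20 × £4,460 = £89,200
Greater of actual damages (£102,040) or statutory damages (£89,200): £102,040
Trebled: 3 × £102,040 = £306,120
Attorney fees: 10% of £306,120 = £30,612
Total before cap: £306,120 + £30,612 = £336,732
Cap at £711,450: £336,732 is within the cap, no reduction.

£336,732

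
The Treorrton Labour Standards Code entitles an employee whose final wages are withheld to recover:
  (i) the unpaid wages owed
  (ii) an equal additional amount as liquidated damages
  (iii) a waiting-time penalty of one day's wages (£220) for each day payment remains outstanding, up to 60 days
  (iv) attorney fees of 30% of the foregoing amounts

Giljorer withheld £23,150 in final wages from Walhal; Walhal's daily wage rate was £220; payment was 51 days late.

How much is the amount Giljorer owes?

£74,776

Liquidated damages (equal amount): £23,150
Penalty days: min(51, 60) = 51
Waiting-time penalty: 51 × £220 = £11,220
Subtotal: £23,150 + £23,150 + £11,220 = £57,520
Attorney fees: 30% of £57,520 = £17,256
Total award: £57,520 + £17,256 = £74,776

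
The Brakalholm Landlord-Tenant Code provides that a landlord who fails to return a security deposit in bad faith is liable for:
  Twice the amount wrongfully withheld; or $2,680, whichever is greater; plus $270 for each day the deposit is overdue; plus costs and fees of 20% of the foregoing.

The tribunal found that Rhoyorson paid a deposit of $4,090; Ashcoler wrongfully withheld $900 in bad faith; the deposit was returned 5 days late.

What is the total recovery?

Doubled: 2 × $900 = $1,800
Minimum $2,680: $1,800 is below the minimum → $2,680
Late-return penalty: 5 × $270 = $1,350
Damages plus late penalty: $2,680 + $1,350 = $4,030
Costs and fees: 20% of $4,030 = $806
Total recovery: $4,030 + $806 = $4,836

Recovery: $4,836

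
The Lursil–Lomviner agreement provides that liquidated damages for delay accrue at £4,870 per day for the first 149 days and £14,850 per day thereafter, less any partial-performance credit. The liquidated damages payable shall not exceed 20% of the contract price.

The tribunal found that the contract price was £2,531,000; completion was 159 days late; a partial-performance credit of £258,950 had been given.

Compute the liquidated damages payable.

First 149 days: 149 × £4,870 = £725,630
Remaining days: (159 − 149) × £14,850 = £148,500
Accrued per-day damages: £725,630 + £148,500 = £874,130
Less partial-performance credit: £874,130 − £258,950 = £615,180
Cap: 20% of £2,531,000 = £506,200
Cap at £506,200: £615,180 exceeds the cap → £506,200

£506,200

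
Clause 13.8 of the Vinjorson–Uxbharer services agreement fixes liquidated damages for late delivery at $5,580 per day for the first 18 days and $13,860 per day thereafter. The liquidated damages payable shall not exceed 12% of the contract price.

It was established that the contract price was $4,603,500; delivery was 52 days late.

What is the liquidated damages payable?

$552,420

First 18 days: 18 × $5,580 = $100,440
Remaining days: (52 − 18) × $13,860 = $471,240
Accrued per-day damages: $100,440 + $471,240 = $571,680
Cap: 12% of $4,603,500 = $552,420
Cap at $552,420: $571,680 exceeds the cap → $552,420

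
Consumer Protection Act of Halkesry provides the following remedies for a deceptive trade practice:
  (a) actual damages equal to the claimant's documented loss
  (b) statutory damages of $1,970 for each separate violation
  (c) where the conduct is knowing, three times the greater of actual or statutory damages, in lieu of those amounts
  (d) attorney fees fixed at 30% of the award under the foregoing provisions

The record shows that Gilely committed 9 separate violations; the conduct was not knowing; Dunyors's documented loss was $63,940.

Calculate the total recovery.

Statutory damages: 9 × $1,970 = $17,730
Conduct not knowing: the in-lieu enhancement does not apply.
Actual plus statutory damages: $63,940 + $17,730 = $81,670
Attorney fees: 30% of $81,670 = $24,501
Total recovery: $81,670 + $24,501 = $106,171

Total recovery: $106,171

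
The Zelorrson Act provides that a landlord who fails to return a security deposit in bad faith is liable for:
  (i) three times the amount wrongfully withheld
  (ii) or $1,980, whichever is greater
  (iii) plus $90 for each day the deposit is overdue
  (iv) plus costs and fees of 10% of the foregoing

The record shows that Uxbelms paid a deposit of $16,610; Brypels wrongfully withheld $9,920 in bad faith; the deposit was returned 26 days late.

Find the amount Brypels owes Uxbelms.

$35,310

Trebled: 3 × $9,920 = $29,760
Minimum $1,980: $29,760 meets the minimum, no increase.
Late-return penalty: 26 × $90 = $2,340
Damages plus late penalty: $29,760 + $2,340 = $32,100
Costs and fees: 10% of $32,100 = $3,210
Total recovery: $32,100 + $3,210 = $35,310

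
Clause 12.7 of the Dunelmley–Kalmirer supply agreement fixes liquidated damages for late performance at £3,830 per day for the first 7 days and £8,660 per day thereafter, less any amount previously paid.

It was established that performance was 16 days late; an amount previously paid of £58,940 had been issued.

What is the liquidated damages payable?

£45,810

First 7 days: 7 × £3,830 = £26,810
Remaining days: (16 − 7) × £8,660 = £77,940
Accrued per-day damages: £26,810 + £77,940 = £104,750
Less amount previously paid: £104,750 − £58,940 = £45,810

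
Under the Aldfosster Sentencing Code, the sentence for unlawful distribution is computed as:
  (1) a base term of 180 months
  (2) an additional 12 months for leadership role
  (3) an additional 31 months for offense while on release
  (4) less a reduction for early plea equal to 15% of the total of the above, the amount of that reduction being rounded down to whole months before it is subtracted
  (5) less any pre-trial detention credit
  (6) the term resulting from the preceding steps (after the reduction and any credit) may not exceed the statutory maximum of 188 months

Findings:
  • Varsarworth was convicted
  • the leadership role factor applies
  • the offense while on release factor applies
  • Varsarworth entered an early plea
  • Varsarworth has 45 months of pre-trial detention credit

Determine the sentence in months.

145 months

Leadership role enhancement: +12 months
Offense while on release enhancement: +31 months
Adjusted term: 180 months + 12 months + 31 months = 223 months
Early plea reduction: 15% of 223 months = 33 months (rounded down)
After reduction: 223 − 33 = 190 months
Less pre-trial detention credit: 190 months − 45 months = 145 months
Cap at 188 months: 145 months is within the cap, no reduction.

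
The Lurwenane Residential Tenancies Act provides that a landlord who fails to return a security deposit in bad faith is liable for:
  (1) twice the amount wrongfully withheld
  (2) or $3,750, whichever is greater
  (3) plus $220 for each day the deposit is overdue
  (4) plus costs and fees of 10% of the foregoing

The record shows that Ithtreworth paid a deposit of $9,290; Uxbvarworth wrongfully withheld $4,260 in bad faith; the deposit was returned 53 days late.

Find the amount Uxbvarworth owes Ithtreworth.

Doubled: 2 × $4,260 = $8,520
Minimum $3,750: $8,520 meets the minimum, no increase.
Late-return penalty: 53 × $220 = $11,660
Damages plus late penalty: $8,520 + $11,660 = $20,180
Costs and fees: 10% of $20,180 = $2,018
Total recovery: $20,180 + $2,018 = $22,198

$22,198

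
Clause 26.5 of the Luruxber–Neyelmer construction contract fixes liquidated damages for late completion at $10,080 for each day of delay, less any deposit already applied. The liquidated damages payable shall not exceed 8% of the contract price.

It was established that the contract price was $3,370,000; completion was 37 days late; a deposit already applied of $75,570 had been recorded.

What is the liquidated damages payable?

Per-day damages: 37 × $10,080 = $372,960
Less deposit already applied: $372,960 − $75,570 = $297,390
Cap: 8% of $3,370,000 = $269,600
Cap at $269,600: $297,390 exceeds the cap → $269,600

Liquidated damages: $269,600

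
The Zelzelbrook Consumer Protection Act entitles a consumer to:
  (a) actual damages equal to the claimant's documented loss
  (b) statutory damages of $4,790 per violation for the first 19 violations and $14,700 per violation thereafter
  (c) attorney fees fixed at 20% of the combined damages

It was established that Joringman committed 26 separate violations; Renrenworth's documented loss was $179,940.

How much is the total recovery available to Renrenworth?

$448,620

First 19 violations: 19 × $4,790 = $91,010
Remaining violations: (26 − 19) × $14,700 = $102,900
Statutory damages: $91,010 + $102,900 = $193,910
Combined damages: $179,940 + $193,910 = $373,850
Attorney fees: 20% of $373,850 = $74,770
Total recovery: $373,850 + $74,770 = $448,620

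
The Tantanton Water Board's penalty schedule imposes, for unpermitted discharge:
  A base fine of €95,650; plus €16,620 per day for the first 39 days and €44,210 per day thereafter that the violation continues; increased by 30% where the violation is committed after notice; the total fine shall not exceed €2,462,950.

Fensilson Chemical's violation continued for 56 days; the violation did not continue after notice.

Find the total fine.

First 39 days: 39 × €16,620 = €648,180
Remaining days: (56 − 39) × €44,210 = €751,570
Per-day component: €648,180 + €751,570 = €1,399,750
Base plus per-day: €95,650 + €1,399,750 = €1,495,400
The violation did not continue after notice: no 30% increase.
Cap at €2,462,950: €1,495,400 is within the cap, no reduction.

€1,495,400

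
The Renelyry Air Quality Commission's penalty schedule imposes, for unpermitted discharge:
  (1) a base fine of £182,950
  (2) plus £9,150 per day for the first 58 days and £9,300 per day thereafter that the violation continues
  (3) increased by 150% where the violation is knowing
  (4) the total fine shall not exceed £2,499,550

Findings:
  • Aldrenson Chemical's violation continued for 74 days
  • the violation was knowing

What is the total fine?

£2,156,125

First 58 days: 58 × £9,150 = £530,700
Remaining days: (74 − 58) × £9,300 = £148,800
Per-day component: £530,700 + £148,800 = £679,500
Base plus per-day: £182,950 + £679,500 = £862,450
Enhancement: 150% of £862,450 = £1,293,675
Enhanced fine: £862,450 + £1,293,675 = £2,156,125
Cap at £2,499,550: £2,156,125 is within the cap, no reduction.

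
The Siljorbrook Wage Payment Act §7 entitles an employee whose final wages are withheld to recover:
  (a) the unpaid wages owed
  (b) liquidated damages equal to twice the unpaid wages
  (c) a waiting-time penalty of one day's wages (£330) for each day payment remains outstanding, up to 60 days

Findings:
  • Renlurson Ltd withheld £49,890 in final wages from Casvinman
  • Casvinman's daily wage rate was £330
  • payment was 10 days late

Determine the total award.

Doubled: 2 × £49,890 = £99,780
Penalty days: min(10, 60) = 10
Waiting-time penalty: 10 × £330 = £3,300
Total award: £49,890 + £99,780 + £3,300 = £152,970

£152,970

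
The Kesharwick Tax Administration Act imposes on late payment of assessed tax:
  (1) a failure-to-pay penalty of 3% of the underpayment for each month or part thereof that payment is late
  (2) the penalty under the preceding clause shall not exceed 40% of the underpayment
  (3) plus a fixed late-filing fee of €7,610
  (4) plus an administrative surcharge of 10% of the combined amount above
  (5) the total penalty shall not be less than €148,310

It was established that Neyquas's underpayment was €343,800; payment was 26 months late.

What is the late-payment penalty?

Accrued rate: 3% × 26 = 78%, capped at 40% → 40%
Failure-to-pay penalty: 40% of €343,800 = €137,520
Penalty before surcharge: €137,520 + €7,610 = €145,130
Administrative surcharge: 10% of €145,130 = €14,513
Total penalty: €145,130 + €14,513 = €159,643
Minimum €148,310: €159,643 meets the minimum, no increase.

€159,643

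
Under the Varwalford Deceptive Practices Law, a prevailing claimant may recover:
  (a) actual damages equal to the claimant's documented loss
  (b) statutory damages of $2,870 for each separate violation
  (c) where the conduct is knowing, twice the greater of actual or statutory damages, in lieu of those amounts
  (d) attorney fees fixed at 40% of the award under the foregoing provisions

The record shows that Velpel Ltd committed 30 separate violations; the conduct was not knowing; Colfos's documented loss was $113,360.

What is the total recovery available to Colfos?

Statutory damages: 30 × $2,870 = $86,100
Conduct not knowing: the in-lieu enhancement does not apply.
Actual plus statutory damages: $113,360 + $86,100 = $199,460
Attorney fees: 40% of $199,460 = $79,784
Total recovery: $199,460 + $79,784 = $279,244

$279,244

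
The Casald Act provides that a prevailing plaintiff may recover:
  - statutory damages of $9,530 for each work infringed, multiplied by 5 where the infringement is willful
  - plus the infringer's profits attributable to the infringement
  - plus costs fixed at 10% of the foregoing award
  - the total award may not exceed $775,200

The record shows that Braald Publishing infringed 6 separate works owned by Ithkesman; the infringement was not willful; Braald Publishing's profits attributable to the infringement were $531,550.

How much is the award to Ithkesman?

Statutory damages: 6 × $9,530 = $57,180
Infringement not willful: no ×5 enhancement.
Combined award: $57,180 + $531,550 = $588,730
Costs: 10% of $588,730 = $58,873
Award plus costs: $588,730 + $58,873 = $647,603
Cap at $775,200: $647,603 is within the cap, no reduction.

$647,603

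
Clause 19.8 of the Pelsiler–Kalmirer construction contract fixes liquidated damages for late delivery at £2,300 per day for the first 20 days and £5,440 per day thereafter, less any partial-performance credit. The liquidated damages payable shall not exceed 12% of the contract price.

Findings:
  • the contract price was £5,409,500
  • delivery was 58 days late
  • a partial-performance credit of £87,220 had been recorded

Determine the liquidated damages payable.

First 20 days: 20 × £2,300 = £46,000
Remaining days: (58 − 20) × £5,440 = £206,720
Accrued per-day damages: £46,000 + £206,720 = £252,720
Less partial-performance credit: £252,720 − £87,220 = £165,500
Cap: 12% of £5,409,500 = £649,140
Cap at £649,140: £165,500 is within the cap, no reduction.

Liquidated damages: £165,500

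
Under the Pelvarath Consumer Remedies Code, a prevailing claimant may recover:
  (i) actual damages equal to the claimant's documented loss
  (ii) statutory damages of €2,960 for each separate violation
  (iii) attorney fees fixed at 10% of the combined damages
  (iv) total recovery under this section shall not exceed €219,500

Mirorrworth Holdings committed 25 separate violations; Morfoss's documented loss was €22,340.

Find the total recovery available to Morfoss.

Statutory damages: 25 × €2,960 = €74,000
Combined damages: €22,340 + €74,000 = €96,340
Attorney fees: 10% of €96,340 = €9,634
Total before cap: €96,340 + €9,634 = €105,974
Cap at €219,500: €105,974 is within the cap, no reduction.

Total recovery: €105,974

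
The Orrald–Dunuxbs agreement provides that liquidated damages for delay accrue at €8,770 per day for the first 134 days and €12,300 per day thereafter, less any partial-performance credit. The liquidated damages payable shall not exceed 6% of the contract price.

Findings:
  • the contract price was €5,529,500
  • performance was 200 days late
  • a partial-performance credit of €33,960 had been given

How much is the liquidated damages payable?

First 134 days: 134 × €8,770 = €1,175,180
Remaining days: (200 − 134) × €12,300 = €811,800
Accrued per-day damages: €1,175,180 + €811,800 = €1,986,980
Less partial-performance credit: €1,986,980 − €33,960 = €1,953,020
Cap: 6% of €5,529,500 = €331,770
Cap at €331,770: €1,953,020 exceeds the cap → €331,770

€331,770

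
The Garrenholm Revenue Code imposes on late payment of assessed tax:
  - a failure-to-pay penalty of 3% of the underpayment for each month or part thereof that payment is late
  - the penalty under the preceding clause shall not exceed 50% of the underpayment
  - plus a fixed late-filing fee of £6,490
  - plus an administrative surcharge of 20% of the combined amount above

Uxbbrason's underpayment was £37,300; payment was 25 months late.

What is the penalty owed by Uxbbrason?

£30,168

Accrued rate: 3% × 25 = 75%, capped at 50% → 50%
Failure-to-pay penalty: 50% of £37,300 = £18,650
Penalty before surcharge: £18,650 + £6,490 = £25,140
Administrative surcharge: 20% of £25,140 = £5,028
Total penalty: £25,140 + £5,028 = £30,168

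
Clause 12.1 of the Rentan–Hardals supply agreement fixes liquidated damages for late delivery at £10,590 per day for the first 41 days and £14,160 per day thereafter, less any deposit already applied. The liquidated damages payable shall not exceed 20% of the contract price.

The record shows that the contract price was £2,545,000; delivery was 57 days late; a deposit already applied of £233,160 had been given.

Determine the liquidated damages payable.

First 41 days: 41 × £10,590 = £434,190
Remaining days: (57 − 41) × £14,160 = £226,560
Accrued per-day damages: £434,190 + £226,560 = £660,750
Less deposit already applied: £660,750 − £233,160 = £427,590
Cap: 20% of £2,545,000 = £509,000
Cap at £509,000: £427,590 is within the cap, no reduction.

Liquidated damages: £427,590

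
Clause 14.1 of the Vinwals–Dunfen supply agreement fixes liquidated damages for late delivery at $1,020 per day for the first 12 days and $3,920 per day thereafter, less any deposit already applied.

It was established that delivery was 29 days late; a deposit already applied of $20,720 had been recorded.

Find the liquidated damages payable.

Liquidated damages: $58,160

First 12 days: 12 × $1,020 = $12,240
Remaining days: (29 − 12) × $3,920 = $66,640
Accrued per-day damages: $12,240 + $66,640 = $78,880
Less deposit already applied: $78,880 − $20,720 = $58,160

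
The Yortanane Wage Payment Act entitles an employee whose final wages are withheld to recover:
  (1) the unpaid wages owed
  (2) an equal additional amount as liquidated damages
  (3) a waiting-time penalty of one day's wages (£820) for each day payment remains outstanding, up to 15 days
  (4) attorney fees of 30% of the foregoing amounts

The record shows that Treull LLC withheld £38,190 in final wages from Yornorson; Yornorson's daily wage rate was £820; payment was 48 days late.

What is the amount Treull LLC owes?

£115,284

Liquidated damages (equal amount): £38,190
Penalty days: min(48, 15) = 15
Waiting-time penalty: 15 × £820 = £12,300
Subtotal: £38,190 + £38,190 + £12,300 = £88,680
Attorney fees: 30% of £88,680 = £26,604
Total award: £88,680 + £26,604 = £115,284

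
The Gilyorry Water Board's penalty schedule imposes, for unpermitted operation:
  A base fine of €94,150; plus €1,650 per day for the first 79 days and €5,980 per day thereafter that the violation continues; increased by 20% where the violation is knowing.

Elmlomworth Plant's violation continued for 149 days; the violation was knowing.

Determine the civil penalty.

First 79 days: 79 × €1,650 = €130,350
Remaining days: (149 − 79) × €5,980 = €418,600
Per-day component: €130,350 + €418,600 = €548,950
Base plus per-day: €94,150 + €548,950 = €643,100
Enhancement: 20% of €643,100 = €128,620
Enhanced fine: €643,100 + €128,620 = €771,720

Civil penalty: €771,720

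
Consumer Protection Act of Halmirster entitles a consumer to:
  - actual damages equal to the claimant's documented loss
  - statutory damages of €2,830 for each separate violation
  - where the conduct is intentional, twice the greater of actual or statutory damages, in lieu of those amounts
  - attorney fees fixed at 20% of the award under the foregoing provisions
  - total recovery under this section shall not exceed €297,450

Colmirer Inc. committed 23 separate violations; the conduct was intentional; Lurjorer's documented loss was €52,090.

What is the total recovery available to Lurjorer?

Statutory damages: 23 × €2,830 = €65,090
Greater of actual damages (€52,090) or statutory damages (€65,090): €65,090
Doubled: 2 × €65,090 = €130,180
Attorney fees: 20% of €130,180 = €26,036
Total before cap: €130,180 + €26,036 = €156,216
Cap at €297,450: €156,216 is within the cap, no reduction.

€156,216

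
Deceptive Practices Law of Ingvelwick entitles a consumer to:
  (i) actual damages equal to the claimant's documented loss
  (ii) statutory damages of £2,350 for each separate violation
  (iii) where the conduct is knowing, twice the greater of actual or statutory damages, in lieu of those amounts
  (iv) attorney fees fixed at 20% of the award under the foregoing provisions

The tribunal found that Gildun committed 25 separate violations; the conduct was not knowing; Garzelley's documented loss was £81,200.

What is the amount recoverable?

£167,940

Statutory damages: 25 × £2,350 = £58,750
Conduct not knowing: the in-lieu enhancement does not apply.
Actual plus statutory damages: £81,200 + £58,750 = £139,950
Attorney fees: 20% of £139,950 = £27,990
Total recovery: £139,950 + £27,990 = £167,940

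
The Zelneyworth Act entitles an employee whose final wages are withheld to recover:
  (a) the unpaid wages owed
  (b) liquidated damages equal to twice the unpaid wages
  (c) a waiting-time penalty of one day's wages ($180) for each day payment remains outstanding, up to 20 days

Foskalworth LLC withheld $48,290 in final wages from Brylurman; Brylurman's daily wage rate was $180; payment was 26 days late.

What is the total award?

Doubled: 2 × $48,290 = $96,580
Penalty days: min(26, 20) = 20
Waiting-time penalty: 20 × $180 = $3,600
Total award: $48,290 + $96,580 + $3,600 = $148,470

Total award: $148,470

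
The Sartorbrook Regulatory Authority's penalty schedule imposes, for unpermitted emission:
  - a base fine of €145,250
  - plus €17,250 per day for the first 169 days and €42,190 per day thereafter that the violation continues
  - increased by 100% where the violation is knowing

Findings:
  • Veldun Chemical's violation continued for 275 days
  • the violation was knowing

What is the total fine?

€15,065,280

First 169 days: 169 × €17,250 = €2,915,250
Remaining days: (275 − 169) × €42,190 = €4,472,140
Per-day component: €2,915,250 + €4,472,140 = €7,387,390
Base plus per-day: €145,250 + €7,387,390 = €7,532,640
Enhancement: 100% of €7,532,640 = €7,532,640
Enhanced fine: €7,532,640 + €7,532,640 = €15,065,280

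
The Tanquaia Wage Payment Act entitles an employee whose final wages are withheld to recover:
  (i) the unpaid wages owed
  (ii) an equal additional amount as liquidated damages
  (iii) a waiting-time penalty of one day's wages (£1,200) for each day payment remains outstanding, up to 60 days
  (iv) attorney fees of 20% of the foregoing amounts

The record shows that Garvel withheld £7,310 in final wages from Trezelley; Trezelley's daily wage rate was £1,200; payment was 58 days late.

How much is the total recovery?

Liquidated damages (equal amount): £7,310
Penalty days: min(58, 60) = 58
Waiting-time penalty: 58 × £1,200 = £69,600
Subtotal: £7,310 + £7,310 + £69,600 = £84,220
Attorney fees: 20% of £84,220 = £16,844
Total award: £84,220 + £16,844 = £101,064

£101,064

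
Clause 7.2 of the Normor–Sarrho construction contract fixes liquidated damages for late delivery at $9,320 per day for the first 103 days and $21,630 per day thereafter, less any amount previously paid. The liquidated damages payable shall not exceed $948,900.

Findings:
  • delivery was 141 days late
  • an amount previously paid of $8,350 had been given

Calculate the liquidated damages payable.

$948,900

First 103 days: 103 × $9,320 = $959,960
Remaining days: (141 − 103) × $21,630 = $821,940
Accrued per-day damages: $959,960 + $821,940 = $1,781,900
Less amount previously paid: $1,781,900 − $8,350 = $1,773,550
Cap at $948,900: $1,773,550 exceeds the cap → $948,900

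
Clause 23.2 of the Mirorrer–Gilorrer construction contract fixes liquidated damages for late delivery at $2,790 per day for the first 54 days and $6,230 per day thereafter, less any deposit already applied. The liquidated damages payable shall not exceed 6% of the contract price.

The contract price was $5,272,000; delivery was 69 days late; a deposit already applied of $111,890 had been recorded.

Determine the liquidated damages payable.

Liquidated damages: $132,220

First 54 days: 54 × $2,790 = $150,660
Remaining days: (69 − 54) × $6,230 = $93,450
Accrued per-day damages: $150,660 + $93,450 = $244,110
Less deposit already applied: $244,110 − $111,890 = $132,220
Cap: 6% of $5,272,000 = $316,320
Cap at $316,320: $132,220 is within the cap, no reduction.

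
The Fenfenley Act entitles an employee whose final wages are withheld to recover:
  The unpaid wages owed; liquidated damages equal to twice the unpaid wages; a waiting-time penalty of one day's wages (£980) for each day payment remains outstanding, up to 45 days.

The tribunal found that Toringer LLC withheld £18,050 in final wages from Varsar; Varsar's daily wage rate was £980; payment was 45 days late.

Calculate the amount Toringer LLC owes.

Doubled: 2 × £18,050 = £36,100
Penalty days: min(45, 45) = 45
Waiting-time penalty: 45 × £980 = £44,100
Total award: £18,050 + £36,100 + £44,100 = £98,250

£98,250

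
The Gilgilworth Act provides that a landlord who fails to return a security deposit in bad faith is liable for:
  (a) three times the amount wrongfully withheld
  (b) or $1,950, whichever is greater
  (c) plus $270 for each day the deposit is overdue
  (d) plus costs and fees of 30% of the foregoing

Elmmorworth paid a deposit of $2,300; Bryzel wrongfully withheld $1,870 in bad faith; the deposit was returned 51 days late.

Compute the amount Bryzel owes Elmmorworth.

$25,194

Trebled: 3 × $1,870 = $5,610
Minimum $1,950: $5,610 meets the minimum, no increase.
Late-return penalty: 51 × $270 = $13,770
Damages plus late penalty: $5,610 + $13,770 = $19,380
Costs and fees: 30% of $19,380 = $5,814
Total recovery: $19,380 + $5,814 = $25,194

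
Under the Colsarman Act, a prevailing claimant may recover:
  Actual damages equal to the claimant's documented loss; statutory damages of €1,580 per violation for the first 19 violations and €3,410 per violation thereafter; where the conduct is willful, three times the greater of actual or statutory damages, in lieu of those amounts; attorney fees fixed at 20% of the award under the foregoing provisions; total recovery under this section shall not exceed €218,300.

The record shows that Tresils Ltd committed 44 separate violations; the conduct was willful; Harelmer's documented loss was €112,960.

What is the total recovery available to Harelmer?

First 19 violations: 19 × €1,580 = €30,020
Remaining violations: (44 − 19) × €3,410 = €85,250
Statutory damages: €30,020 + €85,250 = €115,270
Greater of actual damages (€112,960) or statutory damages (€115,270): €115,270
Trebled: 3 × €115,270 = €345,810
Attorney fees: 20% of €345,810 = €69,162
Total before cap: €345,810 + €69,162 = €414,972
Cap at €218,300: €414,972 exceeds the cap → €218,300

€218,300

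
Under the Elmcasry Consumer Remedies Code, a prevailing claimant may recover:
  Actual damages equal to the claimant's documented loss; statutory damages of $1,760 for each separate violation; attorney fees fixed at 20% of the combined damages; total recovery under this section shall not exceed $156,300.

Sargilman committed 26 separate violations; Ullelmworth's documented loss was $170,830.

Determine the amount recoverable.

Statutory damages: 26 × $1,760 = $45,760
Combined damages: $170,830 + $45,760 = $216,590
Attorney fees: 20% of $216,590 = $43,318
Total before cap: $216,590 + $43,318 = $259,908
Cap at $156,300: $259,908 exceeds the cap → $156,300

$156,300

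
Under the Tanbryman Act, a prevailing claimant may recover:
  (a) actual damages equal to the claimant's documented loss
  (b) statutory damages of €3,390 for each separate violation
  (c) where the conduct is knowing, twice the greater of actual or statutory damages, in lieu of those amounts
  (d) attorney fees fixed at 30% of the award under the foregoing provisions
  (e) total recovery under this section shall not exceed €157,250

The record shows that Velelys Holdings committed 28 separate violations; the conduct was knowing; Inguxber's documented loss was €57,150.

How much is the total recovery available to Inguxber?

Statutory damages: 28 × €3,390 = €94,920
Greater of actual damages (€57,150) or statutory damages (€94,920): €94,920
Doubled: 2 × €94,920 = €189,840
Attorney fees: 30% of €189,840 = €56,952
Total before cap: €189,840 + €56,952 = €246,792
Cap at €157,250: €246,792 exceeds the cap → €157,250

Total recovery: €157,250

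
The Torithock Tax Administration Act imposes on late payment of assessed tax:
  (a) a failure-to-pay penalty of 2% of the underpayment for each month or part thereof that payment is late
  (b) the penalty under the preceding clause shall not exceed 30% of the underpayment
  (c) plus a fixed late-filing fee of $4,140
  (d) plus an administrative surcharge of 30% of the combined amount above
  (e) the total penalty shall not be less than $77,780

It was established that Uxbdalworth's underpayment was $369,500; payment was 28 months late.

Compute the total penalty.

Penalty: $149,487

Accrued rate: 2% × 28 = 56%, capped at 30% → 30%
Failure-to-pay penalty: 30% of $369,500 = $110,850
Penalty before surcharge: $110,850 + $4,140 = $114,990
Administrative surcharge: 30% of $114,990 = $34,497
Total penalty: $114,990 + $34,497 = $149,487
Minimum $77,780: $149,487 meets the minimum, no increase.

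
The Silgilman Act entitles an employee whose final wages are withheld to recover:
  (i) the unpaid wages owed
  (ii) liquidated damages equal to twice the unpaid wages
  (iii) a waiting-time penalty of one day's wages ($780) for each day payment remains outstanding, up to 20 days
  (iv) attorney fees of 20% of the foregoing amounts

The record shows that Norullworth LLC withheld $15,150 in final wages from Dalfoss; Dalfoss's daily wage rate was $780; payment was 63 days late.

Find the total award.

Doubled: 2 × $15,150 = $30,300
Penalty days: min(63, 20) = 20
Waiting-time penalty: 20 × $780 = $15,600
Subtotal: $15,150 + $30,300 + $15,600 = $61,050
Attorney fees: 20% of $61,050 = $12,210
Total award: $61,050 + $12,210 = $73,260

$73,260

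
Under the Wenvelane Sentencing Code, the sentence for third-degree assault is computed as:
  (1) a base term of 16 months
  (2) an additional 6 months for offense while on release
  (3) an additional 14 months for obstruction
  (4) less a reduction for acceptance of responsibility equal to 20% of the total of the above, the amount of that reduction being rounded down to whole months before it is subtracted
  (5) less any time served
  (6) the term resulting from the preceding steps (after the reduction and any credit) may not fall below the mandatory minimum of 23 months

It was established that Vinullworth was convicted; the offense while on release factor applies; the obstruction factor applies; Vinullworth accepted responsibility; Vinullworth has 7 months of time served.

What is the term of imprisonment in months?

23 months

Offense while on release enhancement: +6 months
Obstruction enhancement: +14 months
Adjusted term: 16 months + 6 months + 14 months = 36 months
Acceptance of responsibility reduction: 20% of 36 months = 7 months (rounded down)
After reduction: 36 − 7 = 29 months
Less time served: 29 months − 7 months = 22 months
Minimum 23 months: 22 months is below the minimum → 23 months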